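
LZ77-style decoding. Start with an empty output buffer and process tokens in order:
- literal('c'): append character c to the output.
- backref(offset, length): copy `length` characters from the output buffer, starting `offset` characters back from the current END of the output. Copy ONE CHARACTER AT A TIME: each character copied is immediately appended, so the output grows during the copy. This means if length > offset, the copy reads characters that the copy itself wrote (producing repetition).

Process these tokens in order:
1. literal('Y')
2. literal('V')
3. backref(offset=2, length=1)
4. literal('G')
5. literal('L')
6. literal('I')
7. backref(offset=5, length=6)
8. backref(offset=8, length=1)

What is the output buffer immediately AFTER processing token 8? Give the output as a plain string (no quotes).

Token 1: literal('Y'). Output: "Y"
Token 2: literal('V'). Output: "YV"
Token 3: backref(off=2, len=1). Copied 'Y' from pos 0. Output: "YVY"
Token 4: literal('G'). Output: "YVYG"
Token 5: literal('L'). Output: "YVYGL"
Token 6: literal('I'). Output: "YVYGLI"
Token 7: backref(off=5, len=6) (overlapping!). Copied 'VYGLIV' from pos 1. Output: "YVYGLIVYGLIV"
Token 8: backref(off=8, len=1). Copied 'L' from pos 4. Output: "YVYGLIVYGLIVL"

Answer: YVYGLIVYGLIVL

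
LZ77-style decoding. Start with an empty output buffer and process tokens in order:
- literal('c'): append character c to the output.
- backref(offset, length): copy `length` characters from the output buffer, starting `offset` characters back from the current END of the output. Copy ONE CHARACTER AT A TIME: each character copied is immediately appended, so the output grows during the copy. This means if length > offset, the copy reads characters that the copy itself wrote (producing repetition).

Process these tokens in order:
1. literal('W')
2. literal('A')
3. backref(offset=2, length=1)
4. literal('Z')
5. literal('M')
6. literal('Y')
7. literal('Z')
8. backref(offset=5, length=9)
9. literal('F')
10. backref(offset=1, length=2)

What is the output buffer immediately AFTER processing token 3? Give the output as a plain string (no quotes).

Token 1: literal('W'). Output: "W"
Token 2: literal('A'). Output: "WA"
Token 3: backref(off=2, len=1). Copied 'W' from pos 0. Output: "WAW"

Answer: WAW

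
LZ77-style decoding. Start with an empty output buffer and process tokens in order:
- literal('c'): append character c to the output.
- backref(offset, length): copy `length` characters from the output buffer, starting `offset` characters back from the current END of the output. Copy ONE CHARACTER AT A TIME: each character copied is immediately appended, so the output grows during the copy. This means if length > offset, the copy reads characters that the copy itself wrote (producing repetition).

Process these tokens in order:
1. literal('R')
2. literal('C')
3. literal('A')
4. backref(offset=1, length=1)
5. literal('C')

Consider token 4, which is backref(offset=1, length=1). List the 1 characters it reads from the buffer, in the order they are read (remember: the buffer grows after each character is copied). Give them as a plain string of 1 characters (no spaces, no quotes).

Answer: A

Derivation:
Token 1: literal('R'). Output: "R"
Token 2: literal('C'). Output: "RC"
Token 3: literal('A'). Output: "RCA"
Token 4: backref(off=1, len=1). Buffer before: "RCA" (len 3)
  byte 1: read out[2]='A', append. Buffer now: "RCAA"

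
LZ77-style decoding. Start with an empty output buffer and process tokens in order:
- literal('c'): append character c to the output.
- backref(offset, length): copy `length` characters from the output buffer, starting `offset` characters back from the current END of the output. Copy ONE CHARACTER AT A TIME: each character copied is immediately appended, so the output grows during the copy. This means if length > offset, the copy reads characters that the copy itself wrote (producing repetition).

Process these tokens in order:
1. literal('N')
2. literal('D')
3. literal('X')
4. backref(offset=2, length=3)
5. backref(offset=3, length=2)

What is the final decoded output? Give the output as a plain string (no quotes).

Answer: NDXDXDDX

Derivation:
Token 1: literal('N'). Output: "N"
Token 2: literal('D'). Output: "ND"
Token 3: literal('X'). Output: "NDX"
Token 4: backref(off=2, len=3) (overlapping!). Copied 'DXD' from pos 1. Output: "NDXDXD"
Token 5: backref(off=3, len=2). Copied 'DX' from pos 3. Output: "NDXDXDDX"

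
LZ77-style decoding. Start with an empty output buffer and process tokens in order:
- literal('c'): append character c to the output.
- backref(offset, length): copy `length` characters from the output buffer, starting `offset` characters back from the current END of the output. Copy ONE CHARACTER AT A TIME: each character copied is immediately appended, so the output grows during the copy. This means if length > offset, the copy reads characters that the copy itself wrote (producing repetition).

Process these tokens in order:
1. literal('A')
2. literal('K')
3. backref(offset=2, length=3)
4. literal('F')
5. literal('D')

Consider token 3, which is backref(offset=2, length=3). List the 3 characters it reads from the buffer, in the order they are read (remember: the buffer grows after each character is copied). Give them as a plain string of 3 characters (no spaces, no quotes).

Token 1: literal('A'). Output: "A"
Token 2: literal('K'). Output: "AK"
Token 3: backref(off=2, len=3). Buffer before: "AK" (len 2)
  byte 1: read out[0]='A', append. Buffer now: "AKA"
  byte 2: read out[1]='K', append. Buffer now: "AKAK"
  byte 3: read out[2]='A', append. Buffer now: "AKAKA"

Answer: AKA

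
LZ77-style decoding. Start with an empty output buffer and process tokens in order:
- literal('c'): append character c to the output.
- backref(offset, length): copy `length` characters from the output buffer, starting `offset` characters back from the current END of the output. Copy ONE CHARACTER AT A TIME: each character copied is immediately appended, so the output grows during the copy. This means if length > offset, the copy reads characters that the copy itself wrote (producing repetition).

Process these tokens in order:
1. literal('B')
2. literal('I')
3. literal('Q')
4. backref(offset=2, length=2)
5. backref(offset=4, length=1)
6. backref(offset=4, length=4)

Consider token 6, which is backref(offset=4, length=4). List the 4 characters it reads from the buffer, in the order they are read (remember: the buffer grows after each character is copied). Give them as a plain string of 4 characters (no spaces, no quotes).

Answer: QIQI

Derivation:
Token 1: literal('B'). Output: "B"
Token 2: literal('I'). Output: "BI"
Token 3: literal('Q'). Output: "BIQ"
Token 4: backref(off=2, len=2). Copied 'IQ' from pos 1. Output: "BIQIQ"
Token 5: backref(off=4, len=1). Copied 'I' from pos 1. Output: "BIQIQI"
Token 6: backref(off=4, len=4). Buffer before: "BIQIQI" (len 6)
  byte 1: read out[2]='Q', append. Buffer now: "BIQIQIQ"
  byte 2: read out[3]='I', append. Buffer now: "BIQIQIQI"
  byte 3: read out[4]='Q', append. Buffer now: "BIQIQIQIQ"
  byte 4: read out[5]='I', append. Buffer now: "BIQIQIQIQI"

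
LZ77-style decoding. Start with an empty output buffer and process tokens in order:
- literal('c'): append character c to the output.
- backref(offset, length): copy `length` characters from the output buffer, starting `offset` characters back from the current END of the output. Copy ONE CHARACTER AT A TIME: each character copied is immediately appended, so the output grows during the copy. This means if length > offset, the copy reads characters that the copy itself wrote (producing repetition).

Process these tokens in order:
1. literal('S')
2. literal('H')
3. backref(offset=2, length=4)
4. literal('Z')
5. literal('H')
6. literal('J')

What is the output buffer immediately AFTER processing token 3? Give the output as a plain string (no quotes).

Answer: SHSHSH

Derivation:
Token 1: literal('S'). Output: "S"
Token 2: literal('H'). Output: "SH"
Token 3: backref(off=2, len=4) (overlapping!). Copied 'SHSH' from pos 0. Output: "SHSHSH"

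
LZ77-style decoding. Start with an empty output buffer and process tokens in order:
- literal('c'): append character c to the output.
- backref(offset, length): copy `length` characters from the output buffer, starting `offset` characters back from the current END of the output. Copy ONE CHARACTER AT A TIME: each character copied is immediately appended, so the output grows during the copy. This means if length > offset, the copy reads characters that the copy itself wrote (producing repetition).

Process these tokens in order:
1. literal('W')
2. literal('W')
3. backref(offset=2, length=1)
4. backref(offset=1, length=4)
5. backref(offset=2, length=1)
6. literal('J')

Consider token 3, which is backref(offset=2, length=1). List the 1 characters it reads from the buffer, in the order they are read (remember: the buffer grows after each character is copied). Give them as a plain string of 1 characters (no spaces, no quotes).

Token 1: literal('W'). Output: "W"
Token 2: literal('W'). Output: "WW"
Token 3: backref(off=2, len=1). Buffer before: "WW" (len 2)
  byte 1: read out[0]='W', append. Buffer now: "WWW"

Answer: W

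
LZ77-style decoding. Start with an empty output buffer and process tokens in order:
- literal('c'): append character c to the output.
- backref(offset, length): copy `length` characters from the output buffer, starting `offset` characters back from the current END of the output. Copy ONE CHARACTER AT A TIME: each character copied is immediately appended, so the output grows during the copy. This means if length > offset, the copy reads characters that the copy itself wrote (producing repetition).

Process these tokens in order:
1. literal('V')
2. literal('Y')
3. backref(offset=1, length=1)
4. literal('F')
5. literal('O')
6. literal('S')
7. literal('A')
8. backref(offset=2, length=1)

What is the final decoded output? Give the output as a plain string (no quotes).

Token 1: literal('V'). Output: "V"
Token 2: literal('Y'). Output: "VY"
Token 3: backref(off=1, len=1). Copied 'Y' from pos 1. Output: "VYY"
Token 4: literal('F'). Output: "VYYF"
Token 5: literal('O'). Output: "VYYFO"
Token 6: literal('S'). Output: "VYYFOS"
Token 7: literal('A'). Output: "VYYFOSA"
Token 8: backref(off=2, len=1). Copied 'S' from pos 5. Output: "VYYFOSAS"

Answer: VYYFOSAS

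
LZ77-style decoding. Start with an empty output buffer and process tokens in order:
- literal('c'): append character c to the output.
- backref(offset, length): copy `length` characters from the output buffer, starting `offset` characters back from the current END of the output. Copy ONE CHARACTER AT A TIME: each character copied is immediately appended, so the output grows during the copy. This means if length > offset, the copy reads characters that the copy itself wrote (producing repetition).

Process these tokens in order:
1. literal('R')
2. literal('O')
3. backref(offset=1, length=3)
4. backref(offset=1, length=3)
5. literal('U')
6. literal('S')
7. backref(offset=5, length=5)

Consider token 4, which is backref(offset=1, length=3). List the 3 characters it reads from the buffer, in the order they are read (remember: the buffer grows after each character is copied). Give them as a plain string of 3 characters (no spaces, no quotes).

Token 1: literal('R'). Output: "R"
Token 2: literal('O'). Output: "RO"
Token 3: backref(off=1, len=3) (overlapping!). Copied 'OOO' from pos 1. Output: "ROOOO"
Token 4: backref(off=1, len=3). Buffer before: "ROOOO" (len 5)
  byte 1: read out[4]='O', append. Buffer now: "ROOOOO"
  byte 2: read out[5]='O', append. Buffer now: "ROOOOOO"
  byte 3: read out[6]='O', append. Buffer now: "ROOOOOOO"

Answer: OOO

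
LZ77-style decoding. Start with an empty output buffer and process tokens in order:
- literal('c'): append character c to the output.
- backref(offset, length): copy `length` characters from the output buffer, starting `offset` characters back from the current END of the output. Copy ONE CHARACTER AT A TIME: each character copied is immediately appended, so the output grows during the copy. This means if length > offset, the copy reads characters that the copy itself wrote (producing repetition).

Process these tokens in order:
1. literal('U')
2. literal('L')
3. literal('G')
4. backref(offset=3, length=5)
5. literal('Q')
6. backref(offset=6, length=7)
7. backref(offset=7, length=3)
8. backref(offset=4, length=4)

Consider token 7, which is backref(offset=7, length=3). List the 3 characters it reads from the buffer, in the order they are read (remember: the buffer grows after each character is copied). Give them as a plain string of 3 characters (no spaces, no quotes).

Answer: ULG

Derivation:
Token 1: literal('U'). Output: "U"
Token 2: literal('L'). Output: "UL"
Token 3: literal('G'). Output: "ULG"
Token 4: backref(off=3, len=5) (overlapping!). Copied 'ULGUL' from pos 0. Output: "ULGULGUL"
Token 5: literal('Q'). Output: "ULGULGULQ"
Token 6: backref(off=6, len=7) (overlapping!). Copied 'ULGULQU' from pos 3. Output: "ULGULGULQULGULQU"
Token 7: backref(off=7, len=3). Buffer before: "ULGULGULQULGULQU" (len 16)
  byte 1: read out[9]='U', append. Buffer now: "ULGULGULQULGULQUU"
  byte 2: read out[10]='L', append. Buffer now: "ULGULGULQULGULQUUL"
  byte 3: read out[11]='G', append. Buffer now: "ULGULGULQULGULQUULG"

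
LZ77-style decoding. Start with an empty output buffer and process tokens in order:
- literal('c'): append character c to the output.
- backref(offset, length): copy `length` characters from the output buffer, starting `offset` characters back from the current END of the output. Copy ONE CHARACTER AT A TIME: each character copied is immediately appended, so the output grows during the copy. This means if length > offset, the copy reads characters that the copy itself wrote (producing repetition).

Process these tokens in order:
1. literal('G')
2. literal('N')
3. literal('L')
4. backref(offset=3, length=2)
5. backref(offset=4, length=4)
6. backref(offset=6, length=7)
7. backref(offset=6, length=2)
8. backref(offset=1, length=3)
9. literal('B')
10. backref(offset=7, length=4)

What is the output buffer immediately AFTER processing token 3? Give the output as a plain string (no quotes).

Token 1: literal('G'). Output: "G"
Token 2: literal('N'). Output: "GN"
Token 3: literal('L'). Output: "GNL"

Answer: GNL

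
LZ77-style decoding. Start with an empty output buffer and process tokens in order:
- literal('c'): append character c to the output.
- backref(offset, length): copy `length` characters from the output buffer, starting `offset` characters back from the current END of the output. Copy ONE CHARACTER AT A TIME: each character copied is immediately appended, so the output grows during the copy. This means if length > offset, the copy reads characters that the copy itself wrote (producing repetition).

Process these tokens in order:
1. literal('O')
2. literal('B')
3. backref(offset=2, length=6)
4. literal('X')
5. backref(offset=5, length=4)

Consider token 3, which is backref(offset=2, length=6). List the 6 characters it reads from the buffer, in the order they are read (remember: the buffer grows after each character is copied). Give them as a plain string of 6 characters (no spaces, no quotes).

Answer: OBOBOB

Derivation:
Token 1: literal('O'). Output: "O"
Token 2: literal('B'). Output: "OB"
Token 3: backref(off=2, len=6). Buffer before: "OB" (len 2)
  byte 1: read out[0]='O', append. Buffer now: "OBO"
  byte 2: read out[1]='B', append. Buffer now: "OBOB"
  byte 3: read out[2]='O', append. Buffer now: "OBOBO"
  byte 4: read out[3]='B', append. Buffer now: "OBOBOB"
  byte 5: read out[4]='O', append. Buffer now: "OBOBOBO"
  byte 6: read out[5]='B', append. Buffer now: "OBOBOBOB"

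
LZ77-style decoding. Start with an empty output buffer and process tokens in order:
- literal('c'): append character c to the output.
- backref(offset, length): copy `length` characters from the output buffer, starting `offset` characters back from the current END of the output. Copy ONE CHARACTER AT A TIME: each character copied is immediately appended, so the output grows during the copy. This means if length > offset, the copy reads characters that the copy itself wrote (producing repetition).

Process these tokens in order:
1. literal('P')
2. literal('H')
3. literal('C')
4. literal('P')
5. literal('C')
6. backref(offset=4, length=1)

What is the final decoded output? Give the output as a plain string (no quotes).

Token 1: literal('P'). Output: "P"
Token 2: literal('H'). Output: "PH"
Token 3: literal('C'). Output: "PHC"
Token 4: literal('P'). Output: "PHCP"
Token 5: literal('C'). Output: "PHCPC"
Token 6: backref(off=4, len=1). Copied 'H' from pos 1. Output: "PHCPCH"

Answer: PHCPCH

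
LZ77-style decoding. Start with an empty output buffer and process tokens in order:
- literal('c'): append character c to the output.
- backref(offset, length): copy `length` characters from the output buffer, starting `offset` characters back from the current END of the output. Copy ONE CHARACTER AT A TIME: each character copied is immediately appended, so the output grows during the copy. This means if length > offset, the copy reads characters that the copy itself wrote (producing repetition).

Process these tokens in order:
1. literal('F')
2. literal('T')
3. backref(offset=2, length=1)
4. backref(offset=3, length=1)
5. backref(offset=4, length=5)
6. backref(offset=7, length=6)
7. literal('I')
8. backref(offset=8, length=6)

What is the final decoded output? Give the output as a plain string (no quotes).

Answer: FTFFFTFFFFFFTFFIFFFFTF

Derivation:
Token 1: literal('F'). Output: "F"
Token 2: literal('T'). Output: "FT"
Token 3: backref(off=2, len=1). Copied 'F' from pos 0. Output: "FTF"
Token 4: backref(off=3, len=1). Copied 'F' from pos 0. Output: "FTFF"
Token 5: backref(off=4, len=5) (overlapping!). Copied 'FTFFF' from pos 0. Output: "FTFFFTFFF"
Token 6: backref(off=7, len=6). Copied 'FFFTFF' from pos 2. Output: "FTFFFTFFFFFFTFF"
Token 7: literal('I'). Output: "FTFFFTFFFFFFTFFI"
Token 8: backref(off=8, len=6). Copied 'FFFFTF' from pos 8. Output: "FTFFFTFFFFFFTFFIFFFFTF"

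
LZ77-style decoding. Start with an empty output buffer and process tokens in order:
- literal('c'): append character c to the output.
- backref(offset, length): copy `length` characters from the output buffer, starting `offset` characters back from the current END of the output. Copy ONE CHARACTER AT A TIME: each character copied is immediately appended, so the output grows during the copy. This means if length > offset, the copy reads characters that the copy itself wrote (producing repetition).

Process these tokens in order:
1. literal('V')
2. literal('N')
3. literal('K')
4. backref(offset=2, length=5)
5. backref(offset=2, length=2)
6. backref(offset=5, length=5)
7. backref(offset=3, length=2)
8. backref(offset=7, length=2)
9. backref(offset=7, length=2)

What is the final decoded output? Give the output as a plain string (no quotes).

Answer: VNKNKNKNKNNKNKNNKNKNK

Derivation:
Token 1: literal('V'). Output: "V"
Token 2: literal('N'). Output: "VN"
Token 3: literal('K'). Output: "VNK"
Token 4: backref(off=2, len=5) (overlapping!). Copied 'NKNKN' from pos 1. Output: "VNKNKNKN"
Token 5: backref(off=2, len=2). Copied 'KN' from pos 6. Output: "VNKNKNKNKN"
Token 6: backref(off=5, len=5). Copied 'NKNKN' from pos 5. Output: "VNKNKNKNKNNKNKN"
Token 7: backref(off=3, len=2). Copied 'NK' from pos 12. Output: "VNKNKNKNKNNKNKNNK"
Token 8: backref(off=7, len=2). Copied 'NK' from pos 10. Output: "VNKNKNKNKNNKNKNNKNK"
Token 9: backref(off=7, len=2). Copied 'NK' from pos 12. Output: "VNKNKNKNKNNKNKNNKNKNK"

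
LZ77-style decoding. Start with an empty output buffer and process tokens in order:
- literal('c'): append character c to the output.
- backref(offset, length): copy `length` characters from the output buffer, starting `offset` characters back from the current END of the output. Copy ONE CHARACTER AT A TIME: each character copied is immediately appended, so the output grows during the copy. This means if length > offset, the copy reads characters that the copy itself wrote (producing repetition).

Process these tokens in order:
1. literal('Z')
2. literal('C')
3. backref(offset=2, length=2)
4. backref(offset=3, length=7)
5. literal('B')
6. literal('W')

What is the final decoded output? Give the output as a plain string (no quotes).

Answer: ZCZCCZCCZCCBW

Derivation:
Token 1: literal('Z'). Output: "Z"
Token 2: literal('C'). Output: "ZC"
Token 3: backref(off=2, len=2). Copied 'ZC' from pos 0. Output: "ZCZC"
Token 4: backref(off=3, len=7) (overlapping!). Copied 'CZCCZCC' from pos 1. Output: "ZCZCCZCCZCC"
Token 5: literal('B'). Output: "ZCZCCZCCZCCB"
Token 6: literal('W'). Output: "ZCZCCZCCZCCBW"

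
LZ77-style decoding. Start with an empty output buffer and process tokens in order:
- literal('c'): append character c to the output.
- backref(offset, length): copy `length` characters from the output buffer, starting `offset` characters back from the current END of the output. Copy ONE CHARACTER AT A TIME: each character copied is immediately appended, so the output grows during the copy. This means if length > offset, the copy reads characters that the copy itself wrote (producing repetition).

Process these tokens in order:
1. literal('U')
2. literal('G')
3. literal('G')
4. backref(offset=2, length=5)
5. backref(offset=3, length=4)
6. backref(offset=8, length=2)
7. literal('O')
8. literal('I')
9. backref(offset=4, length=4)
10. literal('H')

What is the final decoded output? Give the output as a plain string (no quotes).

Answer: UGGGGGGGGGGGGGOIGGOIH

Derivation:
Token 1: literal('U'). Output: "U"
Token 2: literal('G'). Output: "UG"
Token 3: literal('G'). Output: "UGG"
Token 4: backref(off=2, len=5) (overlapping!). Copied 'GGGGG' from pos 1. Output: "UGGGGGGG"
Token 5: backref(off=3, len=4) (overlapping!). Copied 'GGGG' from pos 5. Output: "UGGGGGGGGGGG"
Token 6: backref(off=8, len=2). Copied 'GG' from pos 4. Output: "UGGGGGGGGGGGGG"
Token 7: literal('O'). Output: "UGGGGGGGGGGGGGO"
Token 8: literal('I'). Output: "UGGGGGGGGGGGGGOI"
Token 9: backref(off=4, len=4). Copied 'GGOI' from pos 12. Output: "UGGGGGGGGGGGGGOIGGOI"
Token 10: literal('H'). Output: "UGGGGGGGGGGGGGOIGGOIH"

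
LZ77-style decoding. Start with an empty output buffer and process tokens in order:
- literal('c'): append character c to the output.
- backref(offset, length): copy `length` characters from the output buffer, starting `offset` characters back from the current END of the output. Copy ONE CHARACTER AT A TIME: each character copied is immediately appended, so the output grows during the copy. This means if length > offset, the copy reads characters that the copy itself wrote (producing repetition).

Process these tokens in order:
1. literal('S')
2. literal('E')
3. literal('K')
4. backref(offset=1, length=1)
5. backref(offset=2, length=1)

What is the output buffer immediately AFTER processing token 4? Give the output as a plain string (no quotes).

Answer: SEKK

Derivation:
Token 1: literal('S'). Output: "S"
Token 2: literal('E'). Output: "SE"
Token 3: literal('K'). Output: "SEK"
Token 4: backref(off=1, len=1). Copied 'K' from pos 2. Output: "SEKK"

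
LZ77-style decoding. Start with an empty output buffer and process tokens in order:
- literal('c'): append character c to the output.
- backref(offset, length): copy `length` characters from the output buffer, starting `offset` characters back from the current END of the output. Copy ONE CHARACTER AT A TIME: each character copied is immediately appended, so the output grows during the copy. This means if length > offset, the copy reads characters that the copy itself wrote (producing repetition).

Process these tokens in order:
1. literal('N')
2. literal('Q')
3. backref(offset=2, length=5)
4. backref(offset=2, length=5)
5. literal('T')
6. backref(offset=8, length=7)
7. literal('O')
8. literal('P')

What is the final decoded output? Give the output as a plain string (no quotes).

Answer: NQNQNQNQNQNQTQNQNQNQOP

Derivation:
Token 1: literal('N'). Output: "N"
Token 2: literal('Q'). Output: "NQ"
Token 3: backref(off=2, len=5) (overlapping!). Copied 'NQNQN' from pos 0. Output: "NQNQNQN"
Token 4: backref(off=2, len=5) (overlapping!). Copied 'QNQNQ' from pos 5. Output: "NQNQNQNQNQNQ"
Token 5: literal('T'). Output: "NQNQNQNQNQNQT"
Token 6: backref(off=8, len=7). Copied 'QNQNQNQ' from pos 5. Output: "NQNQNQNQNQNQTQNQNQNQ"
Token 7: literal('O'). Output: "NQNQNQNQNQNQTQNQNQNQO"
Token 8: literal('P'). Output: "NQNQNQNQNQNQTQNQNQNQOP"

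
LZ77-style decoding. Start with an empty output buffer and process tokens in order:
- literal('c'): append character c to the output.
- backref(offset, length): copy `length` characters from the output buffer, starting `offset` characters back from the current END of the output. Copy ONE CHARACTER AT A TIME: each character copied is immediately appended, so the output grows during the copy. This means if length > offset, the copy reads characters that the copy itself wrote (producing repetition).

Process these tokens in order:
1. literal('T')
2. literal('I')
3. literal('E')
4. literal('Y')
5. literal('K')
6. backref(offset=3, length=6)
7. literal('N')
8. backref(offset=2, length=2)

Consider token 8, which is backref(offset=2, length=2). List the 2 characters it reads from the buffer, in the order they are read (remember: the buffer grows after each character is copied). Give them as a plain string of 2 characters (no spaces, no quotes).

Answer: KN

Derivation:
Token 1: literal('T'). Output: "T"
Token 2: literal('I'). Output: "TI"
Token 3: literal('E'). Output: "TIE"
Token 4: literal('Y'). Output: "TIEY"
Token 5: literal('K'). Output: "TIEYK"
Token 6: backref(off=3, len=6) (overlapping!). Copied 'EYKEYK' from pos 2. Output: "TIEYKEYKEYK"
Token 7: literal('N'). Output: "TIEYKEYKEYKN"
Token 8: backref(off=2, len=2). Buffer before: "TIEYKEYKEYKN" (len 12)
  byte 1: read out[10]='K', append. Buffer now: "TIEYKEYKEYKNK"
  byte 2: read out[11]='N', append. Buffer now: "TIEYKEYKEYKNKN"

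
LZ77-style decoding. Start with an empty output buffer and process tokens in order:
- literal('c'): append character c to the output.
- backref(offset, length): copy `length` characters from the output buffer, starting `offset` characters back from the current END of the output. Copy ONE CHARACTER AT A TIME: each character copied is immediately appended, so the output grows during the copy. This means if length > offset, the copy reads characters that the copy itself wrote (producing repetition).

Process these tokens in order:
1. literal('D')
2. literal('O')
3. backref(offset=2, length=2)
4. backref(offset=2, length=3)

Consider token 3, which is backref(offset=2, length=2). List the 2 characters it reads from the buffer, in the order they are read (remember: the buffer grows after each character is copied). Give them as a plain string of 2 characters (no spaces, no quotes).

Token 1: literal('D'). Output: "D"
Token 2: literal('O'). Output: "DO"
Token 3: backref(off=2, len=2). Buffer before: "DO" (len 2)
  byte 1: read out[0]='D', append. Buffer now: "DOD"
  byte 2: read out[1]='O', append. Buffer now: "DODO"

Answer: DO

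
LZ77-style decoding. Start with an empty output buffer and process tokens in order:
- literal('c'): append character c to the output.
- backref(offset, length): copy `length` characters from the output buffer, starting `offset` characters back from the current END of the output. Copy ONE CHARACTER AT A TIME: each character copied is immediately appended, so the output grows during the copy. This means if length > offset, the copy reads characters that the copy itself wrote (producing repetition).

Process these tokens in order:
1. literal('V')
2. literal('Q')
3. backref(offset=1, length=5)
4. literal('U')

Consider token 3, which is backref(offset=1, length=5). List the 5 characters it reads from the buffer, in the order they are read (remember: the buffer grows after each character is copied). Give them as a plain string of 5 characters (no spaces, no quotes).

Token 1: literal('V'). Output: "V"
Token 2: literal('Q'). Output: "VQ"
Token 3: backref(off=1, len=5). Buffer before: "VQ" (len 2)
  byte 1: read out[1]='Q', append. Buffer now: "VQQ"
  byte 2: read out[2]='Q', append. Buffer now: "VQQQ"
  byte 3: read out[3]='Q', append. Buffer now: "VQQQQ"
  byte 4: read out[4]='Q', append. Buffer now: "VQQQQQ"
  byte 5: read out[5]='Q', append. Buffer now: "VQQQQQQ"

Answer: QQQQQ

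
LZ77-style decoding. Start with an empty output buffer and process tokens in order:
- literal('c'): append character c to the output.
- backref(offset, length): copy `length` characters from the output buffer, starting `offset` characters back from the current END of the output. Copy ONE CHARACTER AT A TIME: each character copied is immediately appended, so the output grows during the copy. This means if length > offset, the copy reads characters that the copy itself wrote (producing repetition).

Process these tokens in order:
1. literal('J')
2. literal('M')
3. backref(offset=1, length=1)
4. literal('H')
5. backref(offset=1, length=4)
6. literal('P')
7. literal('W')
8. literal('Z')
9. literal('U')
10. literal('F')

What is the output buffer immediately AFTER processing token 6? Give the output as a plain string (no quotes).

Answer: JMMHHHHHP

Derivation:
Token 1: literal('J'). Output: "J"
Token 2: literal('M'). Output: "JM"
Token 3: backref(off=1, len=1). Copied 'M' from pos 1. Output: "JMM"
Token 4: literal('H'). Output: "JMMH"
Token 5: backref(off=1, len=4) (overlapping!). Copied 'HHHH' from pos 3. Output: "JMMHHHHH"
Token 6: literal('P'). Output: "JMMHHHHHP"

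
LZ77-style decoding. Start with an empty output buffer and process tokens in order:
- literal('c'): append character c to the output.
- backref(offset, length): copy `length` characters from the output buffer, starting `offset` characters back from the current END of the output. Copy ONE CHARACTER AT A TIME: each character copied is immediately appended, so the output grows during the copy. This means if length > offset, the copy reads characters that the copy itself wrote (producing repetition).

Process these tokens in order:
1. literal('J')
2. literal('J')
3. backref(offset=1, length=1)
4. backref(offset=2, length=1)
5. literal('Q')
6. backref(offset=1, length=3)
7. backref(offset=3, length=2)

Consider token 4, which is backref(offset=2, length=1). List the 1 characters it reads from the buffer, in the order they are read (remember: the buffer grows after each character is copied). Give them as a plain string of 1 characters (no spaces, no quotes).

Answer: J

Derivation:
Token 1: literal('J'). Output: "J"
Token 2: literal('J'). Output: "JJ"
Token 3: backref(off=1, len=1). Copied 'J' from pos 1. Output: "JJJ"
Token 4: backref(off=2, len=1). Buffer before: "JJJ" (len 3)
  byte 1: read out[1]='J', append. Buffer now: "JJJJ"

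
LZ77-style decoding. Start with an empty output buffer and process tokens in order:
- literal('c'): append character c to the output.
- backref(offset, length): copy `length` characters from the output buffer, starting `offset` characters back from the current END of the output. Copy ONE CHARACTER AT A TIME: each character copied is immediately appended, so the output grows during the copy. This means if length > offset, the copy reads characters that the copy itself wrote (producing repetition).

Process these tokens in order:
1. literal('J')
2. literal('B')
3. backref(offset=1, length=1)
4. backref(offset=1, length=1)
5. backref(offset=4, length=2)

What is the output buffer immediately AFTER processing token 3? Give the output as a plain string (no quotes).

Answer: JBB

Derivation:
Token 1: literal('J'). Output: "J"
Token 2: literal('B'). Output: "JB"
Token 3: backref(off=1, len=1). Copied 'B' from pos 1. Output: "JBB"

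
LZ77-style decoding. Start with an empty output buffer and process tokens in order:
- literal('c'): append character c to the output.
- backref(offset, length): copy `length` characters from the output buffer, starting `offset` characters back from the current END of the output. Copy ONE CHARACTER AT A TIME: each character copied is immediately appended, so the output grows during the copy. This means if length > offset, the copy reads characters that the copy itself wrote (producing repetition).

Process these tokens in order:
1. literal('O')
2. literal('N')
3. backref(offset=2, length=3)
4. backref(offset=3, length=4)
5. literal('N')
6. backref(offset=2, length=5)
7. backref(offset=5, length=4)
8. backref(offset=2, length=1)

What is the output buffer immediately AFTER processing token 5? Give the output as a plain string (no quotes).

Answer: ONONOONOON

Derivation:
Token 1: literal('O'). Output: "O"
Token 2: literal('N'). Output: "ON"
Token 3: backref(off=2, len=3) (overlapping!). Copied 'ONO' from pos 0. Output: "ONONO"
Token 4: backref(off=3, len=4) (overlapping!). Copied 'ONOO' from pos 2. Output: "ONONOONOO"
Token 5: literal('N'). Output: "ONONOONOON"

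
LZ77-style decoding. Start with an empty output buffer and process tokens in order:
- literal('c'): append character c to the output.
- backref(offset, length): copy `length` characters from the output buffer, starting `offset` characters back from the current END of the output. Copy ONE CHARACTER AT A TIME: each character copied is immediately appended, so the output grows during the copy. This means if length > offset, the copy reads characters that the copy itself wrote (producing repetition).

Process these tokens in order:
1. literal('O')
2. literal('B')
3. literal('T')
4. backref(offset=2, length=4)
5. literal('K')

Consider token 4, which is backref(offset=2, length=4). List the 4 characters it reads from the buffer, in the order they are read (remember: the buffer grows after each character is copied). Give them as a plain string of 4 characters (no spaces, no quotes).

Token 1: literal('O'). Output: "O"
Token 2: literal('B'). Output: "OB"
Token 3: literal('T'). Output: "OBT"
Token 4: backref(off=2, len=4). Buffer before: "OBT" (len 3)
  byte 1: read out[1]='B', append. Buffer now: "OBTB"
  byte 2: read out[2]='T', append. Buffer now: "OBTBT"
  byte 3: read out[3]='B', append. Buffer now: "OBTBTB"
  byte 4: read out[4]='T', append. Buffer now: "OBTBTBT"

Answer: BTBT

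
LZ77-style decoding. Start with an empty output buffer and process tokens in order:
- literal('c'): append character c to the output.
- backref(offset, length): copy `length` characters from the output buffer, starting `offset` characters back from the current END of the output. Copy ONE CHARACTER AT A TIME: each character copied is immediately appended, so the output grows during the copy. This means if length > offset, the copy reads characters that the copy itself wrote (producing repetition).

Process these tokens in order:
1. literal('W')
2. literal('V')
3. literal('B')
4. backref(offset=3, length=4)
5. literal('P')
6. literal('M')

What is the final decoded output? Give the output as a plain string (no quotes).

Token 1: literal('W'). Output: "W"
Token 2: literal('V'). Output: "WV"
Token 3: literal('B'). Output: "WVB"
Token 4: backref(off=3, len=4) (overlapping!). Copied 'WVBW' from pos 0. Output: "WVBWVBW"
Token 5: literal('P'). Output: "WVBWVBWP"
Token 6: literal('M'). Output: "WVBWVBWPM"

Answer: WVBWVBWPM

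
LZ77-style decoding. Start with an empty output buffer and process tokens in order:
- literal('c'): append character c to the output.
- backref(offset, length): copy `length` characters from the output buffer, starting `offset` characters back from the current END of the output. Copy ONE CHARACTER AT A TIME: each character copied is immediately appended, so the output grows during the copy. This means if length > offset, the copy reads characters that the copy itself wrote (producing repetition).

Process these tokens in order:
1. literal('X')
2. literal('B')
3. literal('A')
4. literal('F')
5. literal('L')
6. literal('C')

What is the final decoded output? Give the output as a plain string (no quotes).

Token 1: literal('X'). Output: "X"
Token 2: literal('B'). Output: "XB"
Token 3: literal('A'). Output: "XBA"
Token 4: literal('F'). Output: "XBAF"
Token 5: literal('L'). Output: "XBAFL"
Token 6: literal('C'). Output: "XBAFLC"

Answer: XBAFLC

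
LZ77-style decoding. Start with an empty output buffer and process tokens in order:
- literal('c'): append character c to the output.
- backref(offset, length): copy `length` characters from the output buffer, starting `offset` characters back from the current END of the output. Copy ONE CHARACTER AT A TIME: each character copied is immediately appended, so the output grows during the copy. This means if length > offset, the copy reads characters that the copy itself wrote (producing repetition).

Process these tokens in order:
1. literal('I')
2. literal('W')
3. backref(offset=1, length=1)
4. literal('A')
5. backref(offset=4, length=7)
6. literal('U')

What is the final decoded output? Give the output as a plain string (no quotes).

Token 1: literal('I'). Output: "I"
Token 2: literal('W'). Output: "IW"
Token 3: backref(off=1, len=1). Copied 'W' from pos 1. Output: "IWW"
Token 4: literal('A'). Output: "IWWA"
Token 5: backref(off=4, len=7) (overlapping!). Copied 'IWWAIWW' from pos 0. Output: "IWWAIWWAIWW"
Token 6: literal('U'). Output: "IWWAIWWAIWWU"

Answer: IWWAIWWAIWWU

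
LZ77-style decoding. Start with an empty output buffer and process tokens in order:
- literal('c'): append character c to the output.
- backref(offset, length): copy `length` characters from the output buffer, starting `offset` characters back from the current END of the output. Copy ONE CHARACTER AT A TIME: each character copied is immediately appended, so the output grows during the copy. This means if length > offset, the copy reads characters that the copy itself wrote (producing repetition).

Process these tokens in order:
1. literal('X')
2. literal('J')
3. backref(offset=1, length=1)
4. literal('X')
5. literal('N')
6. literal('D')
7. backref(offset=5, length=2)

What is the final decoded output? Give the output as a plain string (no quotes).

Answer: XJJXNDJJ

Derivation:
Token 1: literal('X'). Output: "X"
Token 2: literal('J'). Output: "XJ"
Token 3: backref(off=1, len=1). Copied 'J' from pos 1. Output: "XJJ"
Token 4: literal('X'). Output: "XJJX"
Token 5: literal('N'). Output: "XJJXN"
Token 6: literal('D'). Output: "XJJXND"
Token 7: backref(off=5, len=2). Copied 'JJ' from pos 1. Output: "XJJXNDJJ"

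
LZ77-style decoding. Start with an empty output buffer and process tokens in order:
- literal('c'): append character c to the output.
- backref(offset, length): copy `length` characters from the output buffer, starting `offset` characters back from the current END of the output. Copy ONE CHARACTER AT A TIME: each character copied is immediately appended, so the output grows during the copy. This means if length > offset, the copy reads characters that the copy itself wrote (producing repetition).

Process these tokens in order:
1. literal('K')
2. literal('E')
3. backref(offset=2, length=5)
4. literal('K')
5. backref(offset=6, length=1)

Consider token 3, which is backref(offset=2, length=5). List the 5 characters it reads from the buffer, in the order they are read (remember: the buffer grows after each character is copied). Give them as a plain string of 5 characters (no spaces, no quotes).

Answer: KEKEK

Derivation:
Token 1: literal('K'). Output: "K"
Token 2: literal('E'). Output: "KE"
Token 3: backref(off=2, len=5). Buffer before: "KE" (len 2)
  byte 1: read out[0]='K', append. Buffer now: "KEK"
  byte 2: read out[1]='E', append. Buffer now: "KEKE"
  byte 3: read out[2]='K', append. Buffer now: "KEKEK"
  byte 4: read out[3]='E', append. Buffer now: "KEKEKE"
  byte 5: read out[4]='K', append. Buffer now: "KEKEKEK"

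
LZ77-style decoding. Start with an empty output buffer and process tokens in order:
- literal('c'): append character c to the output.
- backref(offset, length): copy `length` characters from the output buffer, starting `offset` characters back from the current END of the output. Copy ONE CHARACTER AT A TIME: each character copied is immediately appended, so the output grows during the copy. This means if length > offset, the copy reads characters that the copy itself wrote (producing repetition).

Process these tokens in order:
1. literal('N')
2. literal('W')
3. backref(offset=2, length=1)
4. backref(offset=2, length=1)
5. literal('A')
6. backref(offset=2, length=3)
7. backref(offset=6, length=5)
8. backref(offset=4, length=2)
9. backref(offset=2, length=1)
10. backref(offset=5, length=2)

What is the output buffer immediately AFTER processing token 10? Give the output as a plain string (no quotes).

Token 1: literal('N'). Output: "N"
Token 2: literal('W'). Output: "NW"
Token 3: backref(off=2, len=1). Copied 'N' from pos 0. Output: "NWN"
Token 4: backref(off=2, len=1). Copied 'W' from pos 1. Output: "NWNW"
Token 5: literal('A'). Output: "NWNWA"
Token 6: backref(off=2, len=3) (overlapping!). Copied 'WAW' from pos 3. Output: "NWNWAWAW"
Token 7: backref(off=6, len=5). Copied 'NWAWA' from pos 2. Output: "NWNWAWAWNWAWA"
Token 8: backref(off=4, len=2). Copied 'WA' from pos 9. Output: "NWNWAWAWNWAWAWA"
Token 9: backref(off=2, len=1). Copied 'W' from pos 13. Output: "NWNWAWAWNWAWAWAW"
Token 10: backref(off=5, len=2). Copied 'WA' from pos 11. Output: "NWNWAWAWNWAWAWAWWA"

Answer: NWNWAWAWNWAWAWAWWA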